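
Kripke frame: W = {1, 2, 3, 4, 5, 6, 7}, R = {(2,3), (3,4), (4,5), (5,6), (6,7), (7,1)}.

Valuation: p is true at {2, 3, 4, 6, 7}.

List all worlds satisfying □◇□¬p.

1: no successors, so □◇□¬p holds vacuously. ✓
2: successors {3}; ◇□¬p there: 3:T. ✓
3: successors {4}; ◇□¬p there: 4:F. ✗
4: successors {5}; ◇□¬p there: 5:F. ✗
5: successors {6}; ◇□¬p there: 6:T. ✓
6: successors {7}; ◇□¬p there: 7:T. ✓
7: successors {1}; ◇□¬p there: 1:F. ✗

{1, 2, 5, 6}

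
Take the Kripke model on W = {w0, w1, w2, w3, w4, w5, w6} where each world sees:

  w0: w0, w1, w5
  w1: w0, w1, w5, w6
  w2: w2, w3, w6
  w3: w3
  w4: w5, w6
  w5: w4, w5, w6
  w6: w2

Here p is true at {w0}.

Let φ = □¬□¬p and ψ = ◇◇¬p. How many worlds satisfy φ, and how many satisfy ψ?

For □¬□¬p:
w0: successors {w0, w1, w5}; ¬□¬p there: w0:T, w1:T, w5:F. ✗
w1: successors {w0, w1, w5, w6}; ¬□¬p there: w0:T, w1:T, w5:F, w6:F. ✗
w2: successors {w2, w3, w6}; ¬□¬p there: w2:F, w3:F, w6:F. ✗
w3: successors {w3}; ¬□¬p there: w3:F. ✗
w4: successors {w5, w6}; ¬□¬p there: w5:F, w6:F. ✗
w5: successors {w4, w5, w6}; ¬□¬p there: w4:F, w5:F, w6:F. ✗
w6: successors {w2}; ¬□¬p there: w2:F. ✗
— 0 worlds.
For ◇◇¬p:
w0: successors {w0, w1, w5}; ◇¬p there: w0:T, w1:T, w5:T. ✓
w1: successors {w0, w1, w5, w6}; ◇¬p there: w0:T, w1:T, w5:T, w6:T. ✓
w2: successors {w2, w3, w6}; ◇¬p there: w2:T, w3:T, w6:T. ✓
w3: successors {w3}; ◇¬p there: w3:T. ✓
w4: successors {w5, w6}; ◇¬p there: w5:T, w6:T. ✓
w5: successors {w4, w5, w6}; ◇¬p there: w4:T, w5:T, w6:T. ✓
w6: successors {w2}; ◇¬p there: w2:T. ✓
— 7 worlds.

0 and 7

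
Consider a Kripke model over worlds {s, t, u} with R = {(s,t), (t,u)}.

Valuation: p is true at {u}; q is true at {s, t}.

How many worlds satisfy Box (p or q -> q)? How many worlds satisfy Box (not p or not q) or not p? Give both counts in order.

2 and 3

For Box (p or q -> q):
s: successors {t}; p or q -> q there: t:T. ✓
t: successors {u}; p or q -> q there: u:F. ✗
u: no successors, so Box (p or q -> q) holds vacuously. ✓
— 2 worlds.
For Box (not p or not q) or not p:
s: Box (not p or not q) is T, not p is T. ✓
t: Box (not p or not q) is T, not p is T. ✓
u: Box (not p or not q) is T, not p is F. ✓
— 3 worlds.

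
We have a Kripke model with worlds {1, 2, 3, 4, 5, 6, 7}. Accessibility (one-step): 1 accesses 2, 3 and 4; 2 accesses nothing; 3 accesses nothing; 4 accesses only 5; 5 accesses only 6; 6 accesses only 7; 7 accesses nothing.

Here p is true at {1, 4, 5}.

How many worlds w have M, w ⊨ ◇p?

2

1: successors {2, 3, 4}; p there: 2:F, 3:F, 4:T. ✓
2: no successors, so ◇p fails. ✗
3: no successors, so ◇p fails. ✗
4: successors {5}; p there: 5:T. ✓
5: successors {6}; p there: 6:F. ✗
6: successors {7}; p there: 7:F. ✗
7: no successors, so ◇p fails. ✗
Satisfying worlds: {1, 4}.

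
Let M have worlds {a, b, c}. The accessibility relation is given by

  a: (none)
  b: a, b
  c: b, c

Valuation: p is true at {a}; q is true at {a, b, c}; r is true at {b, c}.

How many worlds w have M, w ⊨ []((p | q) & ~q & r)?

a: no successors, so []((p | q) & ~q & r) holds vacuously. ✓
b: successors {a, b}; (p | q) & ~q & r there: a:F, b:F. ✗
c: successors {b, c}; (p | q) & ~q & r there: b:F, c:F. ✗
Satisfying worlds: {a}.

1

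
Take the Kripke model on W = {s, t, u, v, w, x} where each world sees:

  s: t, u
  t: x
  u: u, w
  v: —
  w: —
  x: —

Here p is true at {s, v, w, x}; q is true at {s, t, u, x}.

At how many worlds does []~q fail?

s: successors {t, u}; ~q there: t:F, u:F. ✗
t: successors {x}; ~q there: x:F. ✗
u: successors {u, w}; ~q there: u:F, w:T. ✗
v: no successors, so []~q holds vacuously. ✓
w: no successors, so []~q holds vacuously. ✓
x: no successors, so []~q holds vacuously. ✓
Satisfying worlds: {v, w, x}.
So []~q fails at the other 3 worlds.

3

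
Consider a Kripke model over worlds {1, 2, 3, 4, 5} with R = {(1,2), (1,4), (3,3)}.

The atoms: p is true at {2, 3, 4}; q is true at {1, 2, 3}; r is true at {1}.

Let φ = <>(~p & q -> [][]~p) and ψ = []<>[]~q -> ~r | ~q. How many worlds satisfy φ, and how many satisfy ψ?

For <>(~p & q -> [][]~p):
1: successors {2, 4}; ~p & q -> [][]~p there: 2:T, 4:T. ✓
2: no successors, so <>(~p & q -> [][]~p) fails. ✗
3: successors {3}; ~p & q -> [][]~p there: 3:T. ✓
4: no successors, so <>(~p & q -> [][]~p) fails. ✗
5: no successors, so <>(~p & q -> [][]~p) fails. ✗
— 2 worlds.
For []<>[]~q -> ~r | ~q:
1: []<>[]~q is F, ~r | ~q is F. ✓
2: []<>[]~q is T, ~r | ~q is T. ✓
3: []<>[]~q is F, ~r | ~q is T. ✓
4: []<>[]~q is T, ~r | ~q is T. ✓
5: []<>[]~q is T, ~r | ~q is T. ✓
— 5 worlds.

2 and 5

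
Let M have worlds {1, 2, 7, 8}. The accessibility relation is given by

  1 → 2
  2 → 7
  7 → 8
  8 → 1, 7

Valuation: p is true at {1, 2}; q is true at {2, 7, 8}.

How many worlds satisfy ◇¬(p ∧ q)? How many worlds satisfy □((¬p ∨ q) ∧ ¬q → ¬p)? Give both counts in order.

For ◇¬(p ∧ q):
1: successors {2}; ¬(p ∧ q) there: 2:F. ✗
2: successors {7}; ¬(p ∧ q) there: 7:T. ✓
7: successors {8}; ¬(p ∧ q) there: 8:T. ✓
8: successors {1, 7}; ¬(p ∧ q) there: 1:T, 7:T. ✓
— 3 worlds.
For □((¬p ∨ q) ∧ ¬q → ¬p):
1: successors {2}; (¬p ∨ q) ∧ ¬q → ¬p there: 2:T. ✓
2: successors {7}; (¬p ∨ q) ∧ ¬q → ¬p there: 7:T. ✓
7: successors {8}; (¬p ∨ q) ∧ ¬q → ¬p there: 8:T. ✓
8: successors {1, 7}; (¬p ∨ q) ∧ ¬q → ¬p there: 1:T, 7:T. ✓
— 4 worlds.

3 and 4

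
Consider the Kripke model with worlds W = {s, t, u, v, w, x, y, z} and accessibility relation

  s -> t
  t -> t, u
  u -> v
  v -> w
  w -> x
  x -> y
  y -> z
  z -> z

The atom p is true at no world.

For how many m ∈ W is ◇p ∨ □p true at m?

s: ◇p is F, □p is F. ✗
t: ◇p is F, □p is F. ✗
u: ◇p is F, □p is F. ✗
v: ◇p is F, □p is F. ✗
w: ◇p is F, □p is F. ✗
x: ◇p is F, □p is F. ✗
y: ◇p is F, □p is F. ✗
z: ◇p is F, □p is F. ✗
Satisfying worlds: ∅.

0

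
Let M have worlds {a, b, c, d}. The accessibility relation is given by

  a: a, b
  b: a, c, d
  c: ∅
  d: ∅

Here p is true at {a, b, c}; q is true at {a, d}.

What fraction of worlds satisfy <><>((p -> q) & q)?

1/2

a: successors {a, b}; <>((p -> q) & q) there: a:T, b:T. ✓
b: successors {a, c, d}; <>((p -> q) & q) there: a:T, c:F, d:F. ✓
c: no successors, so <><>((p -> q) & q) fails. ✗
d: no successors, so <><>((p -> q) & q) fails. ✗
That's 2 of 4 worlds, so 2/4 = 1/2.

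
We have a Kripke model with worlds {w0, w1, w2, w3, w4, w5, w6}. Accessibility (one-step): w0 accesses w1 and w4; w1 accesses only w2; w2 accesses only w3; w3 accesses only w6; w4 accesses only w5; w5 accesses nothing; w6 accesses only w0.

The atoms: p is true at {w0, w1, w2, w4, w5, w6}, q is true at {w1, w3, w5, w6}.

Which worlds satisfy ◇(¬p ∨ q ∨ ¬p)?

{w0, w2, w3, w4}

w0: successors {w1, w4}; ¬p ∨ q ∨ ¬p there: w1:T, w4:F. ✓
w1: successors {w2}; ¬p ∨ q ∨ ¬p there: w2:F. ✗
w2: successors {w3}; ¬p ∨ q ∨ ¬p there: w3:T. ✓
w3: successors {w6}; ¬p ∨ q ∨ ¬p there: w6:T. ✓
w4: successors {w5}; ¬p ∨ q ∨ ¬p there: w5:T. ✓
w5: no successors, so ◇(¬p ∨ q ∨ ¬p) fails. ✗
w6: successors {w0}; ¬p ∨ q ∨ ¬p there: w0:F. ✗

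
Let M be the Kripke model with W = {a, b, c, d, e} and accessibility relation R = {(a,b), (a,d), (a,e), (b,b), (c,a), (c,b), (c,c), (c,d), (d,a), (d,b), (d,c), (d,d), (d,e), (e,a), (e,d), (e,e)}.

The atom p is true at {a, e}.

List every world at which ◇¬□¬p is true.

a: successors {b, d, e}; ¬□¬p there: b:F, d:T, e:T. ✓
b: successors {b}; ¬□¬p there: b:F. ✗
c: successors {a, b, c, d}; ¬□¬p there: a:T, b:F, c:T, d:T. ✓
d: successors {a, b, c, d, e}; ¬□¬p there: a:T, b:F, c:T, d:T, e:T. ✓
e: successors {a, d, e}; ¬□¬p there: a:T, d:T, e:T. ✓

{a, c, d, e}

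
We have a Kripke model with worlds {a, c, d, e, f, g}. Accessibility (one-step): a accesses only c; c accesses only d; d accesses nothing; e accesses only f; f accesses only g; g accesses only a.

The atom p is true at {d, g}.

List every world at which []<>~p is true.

a: successors {c}; <>~p there: c:F. ✗
c: successors {d}; <>~p there: d:F. ✗
d: no successors, so []<>~p holds vacuously. ✓
e: successors {f}; <>~p there: f:F. ✗
f: successors {g}; <>~p there: g:T. ✓
g: successors {a}; <>~p there: a:T. ✓

{d, f, g}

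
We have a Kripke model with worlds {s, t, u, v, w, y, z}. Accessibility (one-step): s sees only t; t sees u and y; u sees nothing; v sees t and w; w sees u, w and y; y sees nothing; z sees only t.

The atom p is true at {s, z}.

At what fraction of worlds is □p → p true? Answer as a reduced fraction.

5/7

s: □p is F, p is T. ✓
t: □p is F, p is F. ✓
u: □p is T, p is F. ✗
v: □p is F, p is F. ✓
w: □p is F, p is F. ✓
y: □p is T, p is F. ✗
z: □p is F, p is T. ✓
That's 5 of 7 worlds, so 5/7.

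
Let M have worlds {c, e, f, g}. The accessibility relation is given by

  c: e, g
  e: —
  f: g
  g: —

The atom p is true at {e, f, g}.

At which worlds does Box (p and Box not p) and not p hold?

{c}

c: Box (p and Box not p) is T, not p is T. ✓
e: Box (p and Box not p) is T, not p is F. ✗
f: Box (p and Box not p) is T, not p is F. ✗
g: Box (p and Box not p) is T, not p is F. ✗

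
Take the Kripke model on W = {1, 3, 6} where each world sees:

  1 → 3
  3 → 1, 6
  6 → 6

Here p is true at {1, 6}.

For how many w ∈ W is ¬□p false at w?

2

1: □p is F. ✓
3: □p is T. ✗
6: □p is T. ✗
Satisfying worlds: {1}.
So ¬□p fails at the other 2 worlds.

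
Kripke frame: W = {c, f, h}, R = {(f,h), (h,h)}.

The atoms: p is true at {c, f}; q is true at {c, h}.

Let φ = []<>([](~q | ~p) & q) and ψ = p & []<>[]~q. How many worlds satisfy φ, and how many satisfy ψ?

3 and 1

For []<>([](~q | ~p) & q):
c: no successors, so []<>([](~q | ~p) & q) holds vacuously. ✓
f: successors {h}; <>([](~q | ~p) & q) there: h:T. ✓
h: successors {h}; <>([](~q | ~p) & q) there: h:T. ✓
— 3 worlds.
For p & []<>[]~q:
c: p is T, []<>[]~q is T. ✓
f: p is T, []<>[]~q is F. ✗
h: p is F, []<>[]~q is F. ✗
— 1 world.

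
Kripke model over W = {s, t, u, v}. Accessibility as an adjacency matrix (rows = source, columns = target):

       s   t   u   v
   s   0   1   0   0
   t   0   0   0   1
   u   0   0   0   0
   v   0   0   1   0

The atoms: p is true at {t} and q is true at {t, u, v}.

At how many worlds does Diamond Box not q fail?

s: successors {t}; Box not q there: t:F. ✗
t: successors {v}; Box not q there: v:F. ✗
u: no successors, so Diamond Box not q fails. ✗
v: successors {u}; Box not q there: u:T. ✓
Satisfying worlds: {v}.
So Diamond Box not q fails at the other 3 worlds.

3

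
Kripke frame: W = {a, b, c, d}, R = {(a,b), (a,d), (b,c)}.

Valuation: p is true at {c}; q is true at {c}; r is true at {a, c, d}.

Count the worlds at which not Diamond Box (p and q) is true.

a: Diamond Box (p and q) is T. ✗
b: Diamond Box (p and q) is T. ✗
c: Diamond Box (p and q) is F. ✓
d: Diamond Box (p and q) is F. ✓
Satisfying worlds: {c, d}.

2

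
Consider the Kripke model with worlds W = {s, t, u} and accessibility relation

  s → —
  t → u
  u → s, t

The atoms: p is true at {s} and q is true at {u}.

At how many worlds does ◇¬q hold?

1

s: no successors, so ◇¬q fails. ✗
t: successors {u}; ¬q there: u:F. ✗
u: successors {s, t}; ¬q there: s:T, t:T. ✓
Satisfying worlds: {u}.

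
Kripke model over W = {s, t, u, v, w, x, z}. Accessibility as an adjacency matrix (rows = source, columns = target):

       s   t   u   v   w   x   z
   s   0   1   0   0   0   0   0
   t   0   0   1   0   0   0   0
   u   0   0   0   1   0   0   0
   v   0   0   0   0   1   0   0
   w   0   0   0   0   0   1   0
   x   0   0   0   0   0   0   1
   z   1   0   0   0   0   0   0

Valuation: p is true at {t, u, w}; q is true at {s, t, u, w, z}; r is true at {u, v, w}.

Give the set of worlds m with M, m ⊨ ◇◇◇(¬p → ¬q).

s: successors {t}; ◇◇(¬p → ¬q) there: t:T. ✓
t: successors {u}; ◇◇(¬p → ¬q) there: u:T. ✓
u: successors {v}; ◇◇(¬p → ¬q) there: v:T. ✓
v: successors {w}; ◇◇(¬p → ¬q) there: w:F. ✗
w: successors {x}; ◇◇(¬p → ¬q) there: x:F. ✗
x: successors {z}; ◇◇(¬p → ¬q) there: z:T. ✓
z: successors {s}; ◇◇(¬p → ¬q) there: s:T. ✓

{s, t, u, x, z}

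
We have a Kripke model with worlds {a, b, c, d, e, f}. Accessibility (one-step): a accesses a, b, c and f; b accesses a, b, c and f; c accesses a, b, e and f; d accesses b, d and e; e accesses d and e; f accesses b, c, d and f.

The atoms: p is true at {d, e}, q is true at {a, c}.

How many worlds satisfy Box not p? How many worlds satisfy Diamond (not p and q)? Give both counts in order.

2 and 4

For Box not p:
a: successors {a, b, c, f}; not p there: a:T, b:T, c:T, f:T. ✓
b: successors {a, b, c, f}; not p there: a:T, b:T, c:T, f:T. ✓
c: successors {a, b, e, f}; not p there: a:T, b:T, e:F, f:T. ✗
d: successors {b, d, e}; not p there: b:T, d:F, e:F. ✗
e: successors {d, e}; not p there: d:F, e:F. ✗
f: successors {b, c, d, f}; not p there: b:T, c:T, d:F, f:T. ✗
— 2 worlds.
For Diamond (not p and q):
a: successors {a, b, c, f}; not p and q there: a:T, b:F, c:T, f:F. ✓
b: successors {a, b, c, f}; not p and q there: a:T, b:F, c:T, f:F. ✓
c: successors {a, b, e, f}; not p and q there: a:T, b:F, e:F, f:F. ✓
d: successors {b, d, e}; not p and q there: b:F, d:F, e:F. ✗
e: successors {d, e}; not p and q there: d:F, e:F. ✗
f: successors {b, c, d, f}; not p and q there: b:F, c:T, d:F, f:F. ✓
— 4 worlds.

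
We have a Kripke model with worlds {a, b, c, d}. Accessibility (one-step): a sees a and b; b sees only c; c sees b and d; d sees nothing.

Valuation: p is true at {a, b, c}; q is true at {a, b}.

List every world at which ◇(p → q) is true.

{a, c}

a: successors {a, b}; p → q there: a:T, b:T. ✓
b: successors {c}; p → q there: c:F. ✗
c: successors {b, d}; p → q there: b:T, d:T. ✓
d: no successors, so ◇(p → q) fails. ✗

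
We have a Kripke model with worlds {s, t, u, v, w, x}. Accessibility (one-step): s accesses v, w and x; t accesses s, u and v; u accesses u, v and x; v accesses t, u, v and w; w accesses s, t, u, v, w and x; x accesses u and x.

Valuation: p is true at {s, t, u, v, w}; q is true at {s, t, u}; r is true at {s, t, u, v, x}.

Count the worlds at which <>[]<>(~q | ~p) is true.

6

s: successors {v, w, x}; []<>(~q | ~p) there: v:T, w:T, x:T. ✓
t: successors {s, u, v}; []<>(~q | ~p) there: s:T, u:T, v:T. ✓
u: successors {u, v, x}; []<>(~q | ~p) there: u:T, v:T, x:T. ✓
v: successors {t, u, v, w}; []<>(~q | ~p) there: t:T, u:T, v:T, w:T. ✓
w: successors {s, t, u, v, w, x}; []<>(~q | ~p) there: s:T, t:T, u:T, v:T, w:T, x:T. ✓
x: successors {u, x}; []<>(~q | ~p) there: u:T, x:T. ✓
Satisfying worlds: {s, t, u, v, w, x}.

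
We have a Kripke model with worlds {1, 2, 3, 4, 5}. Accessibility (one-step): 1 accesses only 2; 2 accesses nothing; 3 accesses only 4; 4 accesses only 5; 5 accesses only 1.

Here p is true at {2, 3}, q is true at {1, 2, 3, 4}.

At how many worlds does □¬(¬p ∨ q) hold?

1

1: successors {2}; ¬(¬p ∨ q) there: 2:F. ✗
2: no successors, so □¬(¬p ∨ q) holds vacuously. ✓
3: successors {4}; ¬(¬p ∨ q) there: 4:F. ✗
4: successors {5}; ¬(¬p ∨ q) there: 5:F. ✗
5: successors {1}; ¬(¬p ∨ q) there: 1:F. ✗
Satisfying worlds: {2}.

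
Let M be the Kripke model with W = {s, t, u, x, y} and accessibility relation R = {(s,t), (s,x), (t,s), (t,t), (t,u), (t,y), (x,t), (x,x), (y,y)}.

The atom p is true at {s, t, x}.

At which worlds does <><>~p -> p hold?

s: <><>~p is T, p is T. ✓
t: <><>~p is T, p is T. ✓
u: <><>~p is F, p is F. ✓
x: <><>~p is T, p is T. ✓
y: <><>~p is T, p is F. ✗

{s, t, u, x}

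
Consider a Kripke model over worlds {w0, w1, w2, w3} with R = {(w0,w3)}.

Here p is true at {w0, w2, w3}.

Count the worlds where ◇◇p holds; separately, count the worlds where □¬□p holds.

0 and 3

For ◇◇p:
w0: successors {w3}; ◇p there: w3:F. ✗
w1: no successors, so ◇◇p fails. ✗
w2: no successors, so ◇◇p fails. ✗
w3: no successors, so ◇◇p fails. ✗
— 0 worlds.
For □¬□p:
w0: successors {w3}; ¬□p there: w3:F. ✗
w1: no successors, so □¬□p holds vacuously. ✓
w2: no successors, so □¬□p holds vacuously. ✓
w3: no successors, so □¬□p holds vacuously. ✓
— 3 worlds.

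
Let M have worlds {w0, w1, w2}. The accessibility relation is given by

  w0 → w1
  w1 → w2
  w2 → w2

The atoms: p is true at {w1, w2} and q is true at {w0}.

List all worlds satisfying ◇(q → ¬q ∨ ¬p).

w0: successors {w1}; q → ¬q ∨ ¬p there: w1:T. ✓
w1: successors {w2}; q → ¬q ∨ ¬p there: w2:T. ✓
w2: successors {w2}; q → ¬q ∨ ¬p there: w2:T. ✓

{w0, w1, w2}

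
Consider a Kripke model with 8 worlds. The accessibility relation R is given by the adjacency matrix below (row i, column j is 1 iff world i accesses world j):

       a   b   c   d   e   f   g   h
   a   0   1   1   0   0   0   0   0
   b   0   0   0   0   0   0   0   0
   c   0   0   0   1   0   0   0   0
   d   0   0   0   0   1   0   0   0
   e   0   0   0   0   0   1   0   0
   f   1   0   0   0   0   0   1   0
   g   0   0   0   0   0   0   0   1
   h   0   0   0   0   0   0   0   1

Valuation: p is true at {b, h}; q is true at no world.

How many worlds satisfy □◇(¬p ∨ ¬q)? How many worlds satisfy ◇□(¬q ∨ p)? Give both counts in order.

For □◇(¬p ∨ ¬q):
a: successors {b, c}; ◇(¬p ∨ ¬q) there: b:F, c:T. ✗
b: no successors, so □◇(¬p ∨ ¬q) holds vacuously. ✓
c: successors {d}; ◇(¬p ∨ ¬q) there: d:T. ✓
d: successors {e}; ◇(¬p ∨ ¬q) there: e:T. ✓
e: successors {f}; ◇(¬p ∨ ¬q) there: f:T. ✓
f: successors {a, g}; ◇(¬p ∨ ¬q) there: a:T, g:T. ✓
g: successors {h}; ◇(¬p ∨ ¬q) there: h:T. ✓
h: successors {h}; ◇(¬p ∨ ¬q) there: h:T. ✓
— 7 worlds.
For ◇□(¬q ∨ p):
a: successors {b, c}; □(¬q ∨ p) there: b:T, c:T. ✓
b: no successors, so ◇□(¬q ∨ p) fails. ✗
c: successors {d}; □(¬q ∨ p) there: d:T. ✓
d: successors {e}; □(¬q ∨ p) there: e:T. ✓
e: successors {f}; □(¬q ∨ p) there: f:T. ✓
f: successors {a, g}; □(¬q ∨ p) there: a:T, g:T. ✓
g: successors {h}; □(¬q ∨ p) there: h:T. ✓
h: successors {h}; □(¬q ∨ p) there: h:T. ✓
— 7 worlds.

7 and 7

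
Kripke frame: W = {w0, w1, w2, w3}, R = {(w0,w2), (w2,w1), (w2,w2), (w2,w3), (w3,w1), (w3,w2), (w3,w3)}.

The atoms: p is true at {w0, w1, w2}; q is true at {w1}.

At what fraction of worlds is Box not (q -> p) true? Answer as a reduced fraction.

1/4

w0: successors {w2}; not (q -> p) there: w2:F. ✗
w1: no successors, so Box not (q -> p) holds vacuously. ✓
w2: successors {w1, w2, w3}; not (q -> p) there: w1:F, w2:F, w3:F. ✗
w3: successors {w1, w2, w3}; not (q -> p) there: w1:F, w2:F, w3:F. ✗
That's 1 of 4 worlds, so 1/4.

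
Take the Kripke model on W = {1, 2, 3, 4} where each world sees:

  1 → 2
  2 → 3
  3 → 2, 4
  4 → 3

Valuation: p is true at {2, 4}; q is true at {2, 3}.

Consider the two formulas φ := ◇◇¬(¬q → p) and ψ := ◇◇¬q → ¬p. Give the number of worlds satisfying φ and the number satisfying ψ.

0 and 2

For ◇◇¬(¬q → p):
1: successors {2}; ◇¬(¬q → p) there: 2:F. ✗
2: successors {3}; ◇¬(¬q → p) there: 3:F. ✗
3: successors {2, 4}; ◇¬(¬q → p) there: 2:F, 4:F. ✗
4: successors {3}; ◇¬(¬q → p) there: 3:F. ✗
— 0 worlds.
For ◇◇¬q → ¬p:
1: ◇◇¬q is F, ¬p is T. ✓
2: ◇◇¬q is T, ¬p is F. ✗
3: ◇◇¬q is F, ¬p is T. ✓
4: ◇◇¬q is T, ¬p is F. ✗
— 2 worlds.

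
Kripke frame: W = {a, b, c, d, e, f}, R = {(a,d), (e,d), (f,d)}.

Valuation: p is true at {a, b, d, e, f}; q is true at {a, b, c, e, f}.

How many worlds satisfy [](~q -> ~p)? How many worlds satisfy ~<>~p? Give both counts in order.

3 and 6

For [](~q -> ~p):
a: successors {d}; ~q -> ~p there: d:F. ✗
b: no successors, so [](~q -> ~p) holds vacuously. ✓
c: no successors, so [](~q -> ~p) holds vacuously. ✓
d: no successors, so [](~q -> ~p) holds vacuously. ✓
e: successors {d}; ~q -> ~p there: d:F. ✗
f: successors {d}; ~q -> ~p there: d:F. ✗
— 3 worlds.
For ~<>~p:
a: <>~p is F. ✓
b: <>~p is F. ✓
c: <>~p is F. ✓
d: <>~p is F. ✓
e: <>~p is F. ✓
f: <>~p is F. ✓
— 6 worlds.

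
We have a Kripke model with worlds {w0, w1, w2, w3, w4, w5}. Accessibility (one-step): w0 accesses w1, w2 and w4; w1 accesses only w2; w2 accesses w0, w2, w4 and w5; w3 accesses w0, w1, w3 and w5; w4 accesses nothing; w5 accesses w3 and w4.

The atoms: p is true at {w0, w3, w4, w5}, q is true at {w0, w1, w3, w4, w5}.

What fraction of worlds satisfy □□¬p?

w0: successors {w1, w2, w4}; □¬p there: w1:T, w2:F, w4:T. ✗
w1: successors {w2}; □¬p there: w2:F. ✗
w2: successors {w0, w2, w4, w5}; □¬p there: w0:F, w2:F, w4:T, w5:F. ✗
w3: successors {w0, w1, w3, w5}; □¬p there: w0:F, w1:T, w3:F, w5:F. ✗
w4: no successors, so □□¬p holds vacuously. ✓
w5: successors {w3, w4}; □¬p there: w3:F, w4:T. ✗
That's 1 of 6 worlds, so 1/6.

1/6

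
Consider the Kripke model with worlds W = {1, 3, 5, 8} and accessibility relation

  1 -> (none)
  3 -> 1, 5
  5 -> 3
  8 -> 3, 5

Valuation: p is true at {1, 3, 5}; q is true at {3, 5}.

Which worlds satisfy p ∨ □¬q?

1: p is T, □¬q is T. ✓
3: p is T, □¬q is F. ✓
5: p is T, □¬q is F. ✓
8: p is F, □¬q is F. ✗

{1, 3, 5}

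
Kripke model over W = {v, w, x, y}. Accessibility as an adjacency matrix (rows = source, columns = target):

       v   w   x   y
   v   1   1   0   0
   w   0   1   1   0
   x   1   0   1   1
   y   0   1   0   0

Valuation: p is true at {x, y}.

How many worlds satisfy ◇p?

2

v: successors {v, w}; p there: v:F, w:F. ✗
w: successors {w, x}; p there: w:F, x:T. ✓
x: successors {v, x, y}; p there: v:F, x:T, y:T. ✓
y: successors {w}; p there: w:F. ✗
Satisfying worlds: {w, x}.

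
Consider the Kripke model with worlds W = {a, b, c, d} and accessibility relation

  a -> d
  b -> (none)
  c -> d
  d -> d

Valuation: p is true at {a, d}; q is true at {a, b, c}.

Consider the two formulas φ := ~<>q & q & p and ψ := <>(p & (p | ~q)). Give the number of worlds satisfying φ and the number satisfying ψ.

1 and 3

For ~<>q & q & p:
a: ~<>q is T, q & p is T. ✓
b: ~<>q is T, q & p is F. ✗
c: ~<>q is T, q & p is F. ✗
d: ~<>q is T, q & p is F. ✗
— 1 world.
For <>(p & (p | ~q)):
a: successors {d}; p & (p | ~q) there: d:T. ✓
b: no successors, so <>(p & (p | ~q)) fails. ✗
c: successors {d}; p & (p | ~q) there: d:T. ✓
d: successors {d}; p & (p | ~q) there: d:T. ✓
— 3 worlds.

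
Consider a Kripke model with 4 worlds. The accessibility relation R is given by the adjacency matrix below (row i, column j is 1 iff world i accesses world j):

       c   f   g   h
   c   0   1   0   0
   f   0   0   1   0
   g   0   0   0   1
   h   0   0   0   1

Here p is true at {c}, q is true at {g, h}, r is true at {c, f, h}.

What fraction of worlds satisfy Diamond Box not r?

c: successors {f}; Box not r there: f:T. ✓
f: successors {g}; Box not r there: g:F. ✗
g: successors {h}; Box not r there: h:F. ✗
h: successors {h}; Box not r there: h:F. ✗
That's 1 of 4 worlds, so 1/4.

1/4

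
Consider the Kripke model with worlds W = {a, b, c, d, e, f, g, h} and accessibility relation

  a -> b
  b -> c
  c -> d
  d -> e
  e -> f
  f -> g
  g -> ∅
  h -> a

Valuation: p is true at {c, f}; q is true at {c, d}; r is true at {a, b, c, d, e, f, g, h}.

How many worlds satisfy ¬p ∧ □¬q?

5

a: ¬p is T, □¬q is T. ✓
b: ¬p is T, □¬q is F. ✗
c: ¬p is F, □¬q is F. ✗
d: ¬p is T, □¬q is T. ✓
e: ¬p is T, □¬q is T. ✓
f: ¬p is F, □¬q is T. ✗
g: ¬p is T, □¬q is T. ✓
h: ¬p is T, □¬q is T. ✓
Satisfying worlds: {a, d, e, g, h}.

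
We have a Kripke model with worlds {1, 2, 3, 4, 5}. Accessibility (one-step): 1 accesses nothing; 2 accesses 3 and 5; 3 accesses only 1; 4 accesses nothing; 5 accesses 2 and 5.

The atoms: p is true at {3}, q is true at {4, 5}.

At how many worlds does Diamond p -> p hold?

1: Diamond p is F, p is F. ✓
2: Diamond p is T, p is F. ✗
3: Diamond p is F, p is T. ✓
4: Diamond p is F, p is F. ✓
5: Diamond p is F, p is F. ✓
Satisfying worlds: {1, 3, 4, 5}.

4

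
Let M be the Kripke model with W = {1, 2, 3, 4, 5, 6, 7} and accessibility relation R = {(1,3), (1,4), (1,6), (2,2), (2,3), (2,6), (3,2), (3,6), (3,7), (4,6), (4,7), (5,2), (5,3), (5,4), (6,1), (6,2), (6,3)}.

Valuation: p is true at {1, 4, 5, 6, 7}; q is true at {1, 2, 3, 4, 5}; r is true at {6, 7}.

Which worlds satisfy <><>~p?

{1, 2, 3, 4, 5, 6}

1: successors {3, 4, 6}; <>~p there: 3:T, 4:F, 6:T. ✓
2: successors {2, 3, 6}; <>~p there: 2:T, 3:T, 6:T. ✓
3: successors {2, 6, 7}; <>~p there: 2:T, 6:T, 7:F. ✓
4: successors {6, 7}; <>~p there: 6:T, 7:F. ✓
5: successors {2, 3, 4}; <>~p there: 2:T, 3:T, 4:F. ✓
6: successors {1, 2, 3}; <>~p there: 1:T, 2:T, 3:T. ✓
7: no successors, so <><>~p fails. ✗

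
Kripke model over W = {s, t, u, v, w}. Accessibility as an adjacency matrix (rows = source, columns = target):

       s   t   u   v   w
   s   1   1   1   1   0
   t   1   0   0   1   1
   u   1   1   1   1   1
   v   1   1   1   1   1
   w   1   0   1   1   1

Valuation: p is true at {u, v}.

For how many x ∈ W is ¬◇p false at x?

s: ◇p is T. ✗
t: ◇p is T. ✗
u: ◇p is T. ✗
v: ◇p is T. ✗
w: ◇p is T. ✗
Satisfying worlds: ∅.
So ¬◇p fails at the other 5 worlds.

5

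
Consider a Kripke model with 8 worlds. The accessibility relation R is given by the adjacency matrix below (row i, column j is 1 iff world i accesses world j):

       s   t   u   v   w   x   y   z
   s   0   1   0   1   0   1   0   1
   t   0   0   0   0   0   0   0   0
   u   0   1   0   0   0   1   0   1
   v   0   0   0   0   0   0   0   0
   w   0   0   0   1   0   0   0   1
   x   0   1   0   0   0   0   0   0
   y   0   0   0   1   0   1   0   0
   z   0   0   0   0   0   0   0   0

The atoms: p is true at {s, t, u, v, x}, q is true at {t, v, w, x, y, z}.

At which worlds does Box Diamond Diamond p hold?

{t, v, z}

s: successors {t, v, x, z}; Diamond Diamond p there: t:F, v:F, x:F, z:F. ✗
t: no successors, so Box Diamond Diamond p holds vacuously. ✓
u: successors {t, x, z}; Diamond Diamond p there: t:F, x:F, z:F. ✗
v: no successors, so Box Diamond Diamond p holds vacuously. ✓
w: successors {v, z}; Diamond Diamond p there: v:F, z:F. ✗
x: successors {t}; Diamond Diamond p there: t:F. ✗
y: successors {v, x}; Diamond Diamond p there: v:F, x:F. ✗
z: no successors, so Box Diamond Diamond p holds vacuously. ✓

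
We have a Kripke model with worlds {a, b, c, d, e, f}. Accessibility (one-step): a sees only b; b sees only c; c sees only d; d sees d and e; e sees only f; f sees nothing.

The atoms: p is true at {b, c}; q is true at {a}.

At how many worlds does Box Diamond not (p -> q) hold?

2

a: successors {b}; Diamond not (p -> q) there: b:T. ✓
b: successors {c}; Diamond not (p -> q) there: c:F. ✗
c: successors {d}; Diamond not (p -> q) there: d:F. ✗
d: successors {d, e}; Diamond not (p -> q) there: d:F, e:F. ✗
e: successors {f}; Diamond not (p -> q) there: f:F. ✗
f: no successors, so Box Diamond not (p -> q) holds vacuously. ✓
Satisfying worlds: {a, f}.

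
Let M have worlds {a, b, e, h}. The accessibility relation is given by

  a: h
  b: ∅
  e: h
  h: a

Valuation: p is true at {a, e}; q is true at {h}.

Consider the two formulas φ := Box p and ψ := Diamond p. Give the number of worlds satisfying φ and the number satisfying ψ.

For Box p:
a: successors {h}; p there: h:F. ✗
b: no successors, so Box p holds vacuously. ✓
e: successors {h}; p there: h:F. ✗
h: successors {a}; p there: a:T. ✓
— 2 worlds.
For Diamond p:
a: successors {h}; p there: h:F. ✗
b: no successors, so Diamond p fails. ✗
e: successors {h}; p there: h:F. ✗
h: successors {a}; p there: a:T. ✓
— 1 world.

2 and 1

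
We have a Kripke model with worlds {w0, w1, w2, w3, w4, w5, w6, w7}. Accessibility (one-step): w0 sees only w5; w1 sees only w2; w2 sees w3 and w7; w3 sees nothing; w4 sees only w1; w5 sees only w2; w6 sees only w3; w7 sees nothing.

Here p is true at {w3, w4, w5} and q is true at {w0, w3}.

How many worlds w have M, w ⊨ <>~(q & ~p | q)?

5

w0: successors {w5}; ~(q & ~p | q) there: w5:T. ✓
w1: successors {w2}; ~(q & ~p | q) there: w2:T. ✓
w2: successors {w3, w7}; ~(q & ~p | q) there: w3:F, w7:T. ✓
w3: no successors, so <>~(q & ~p | q) fails. ✗
w4: successors {w1}; ~(q & ~p | q) there: w1:T. ✓
w5: successors {w2}; ~(q & ~p | q) there: w2:T. ✓
w6: successors {w3}; ~(q & ~p | q) there: w3:F. ✗
w7: no successors, so <>~(q & ~p | q) fails. ✗
Satisfying worlds: {w0, w1, w2, w4, w5}.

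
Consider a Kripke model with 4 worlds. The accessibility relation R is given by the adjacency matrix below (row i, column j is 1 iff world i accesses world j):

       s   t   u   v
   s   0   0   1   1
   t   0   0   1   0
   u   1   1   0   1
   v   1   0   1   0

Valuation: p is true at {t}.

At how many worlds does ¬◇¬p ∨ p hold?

s: ¬◇¬p is F, p is F. ✗
t: ¬◇¬p is F, p is T. ✓
u: ¬◇¬p is F, p is F. ✗
v: ¬◇¬p is F, p is F. ✗
Satisfying worlds: {t}.

1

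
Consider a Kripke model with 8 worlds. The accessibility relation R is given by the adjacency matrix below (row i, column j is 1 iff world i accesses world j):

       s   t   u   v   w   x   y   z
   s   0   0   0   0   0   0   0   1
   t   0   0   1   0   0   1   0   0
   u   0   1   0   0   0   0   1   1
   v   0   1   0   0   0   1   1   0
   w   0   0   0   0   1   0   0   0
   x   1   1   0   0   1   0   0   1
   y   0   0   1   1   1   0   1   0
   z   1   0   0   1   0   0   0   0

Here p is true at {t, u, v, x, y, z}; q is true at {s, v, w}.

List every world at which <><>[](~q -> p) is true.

{s, t, u, v, w, x, y, z}

s: successors {z}; <>[](~q -> p) there: z:T. ✓
t: successors {u, x}; <>[](~q -> p) there: u:T, x:T. ✓
u: successors {t, y, z}; <>[](~q -> p) there: t:T, y:T, z:T. ✓
v: successors {t, x, y}; <>[](~q -> p) there: t:T, x:T, y:T. ✓
w: successors {w}; <>[](~q -> p) there: w:T. ✓
x: successors {s, t, w, z}; <>[](~q -> p) there: s:T, t:T, w:T, z:T. ✓
y: successors {u, v, w, y}; <>[](~q -> p) there: u:T, v:T, w:T, y:T. ✓
z: successors {s, v}; <>[](~q -> p) there: s:T, v:T. ✓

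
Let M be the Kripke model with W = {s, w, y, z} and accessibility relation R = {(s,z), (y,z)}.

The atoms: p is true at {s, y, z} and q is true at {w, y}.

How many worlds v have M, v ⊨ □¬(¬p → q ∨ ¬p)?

2

s: successors {z}; ¬(¬p → q ∨ ¬p) there: z:F. ✗
w: no successors, so □¬(¬p → q ∨ ¬p) holds vacuously. ✓
y: successors {z}; ¬(¬p → q ∨ ¬p) there: z:F. ✗
z: no successors, so □¬(¬p → q ∨ ¬p) holds vacuously. ✓
Satisfying worlds: {w, z}.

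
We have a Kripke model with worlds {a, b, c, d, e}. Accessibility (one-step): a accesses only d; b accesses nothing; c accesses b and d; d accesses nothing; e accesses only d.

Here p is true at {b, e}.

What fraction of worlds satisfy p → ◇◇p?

3/5

a: p is F, ◇◇p is F. ✓
b: p is T, ◇◇p is F. ✗
c: p is F, ◇◇p is F. ✓
d: p is F, ◇◇p is F. ✓
e: p is T, ◇◇p is F. ✗
That's 3 of 5 worlds, so 3/5.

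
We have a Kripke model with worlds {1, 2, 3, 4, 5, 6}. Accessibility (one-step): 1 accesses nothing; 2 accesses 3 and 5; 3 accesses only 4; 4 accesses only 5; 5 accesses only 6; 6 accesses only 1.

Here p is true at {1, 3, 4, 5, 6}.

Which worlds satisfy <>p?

1: no successors, so <>p fails. ✗
2: successors {3, 5}; p there: 3:T, 5:T. ✓
3: successors {4}; p there: 4:T. ✓
4: successors {5}; p there: 5:T. ✓
5: successors {6}; p there: 6:T. ✓
6: successors {1}; p there: 1:T. ✓

{2, 3, 4, 5, 6}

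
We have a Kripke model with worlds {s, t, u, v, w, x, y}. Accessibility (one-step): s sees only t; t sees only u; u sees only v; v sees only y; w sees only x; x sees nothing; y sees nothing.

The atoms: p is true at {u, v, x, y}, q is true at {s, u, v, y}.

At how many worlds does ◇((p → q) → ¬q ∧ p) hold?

s: successors {t}; (p → q) → ¬q ∧ p there: t:F. ✗
t: successors {u}; (p → q) → ¬q ∧ p there: u:F. ✗
u: successors {v}; (p → q) → ¬q ∧ p there: v:F. ✗
v: successors {y}; (p → q) → ¬q ∧ p there: y:F. ✗
w: successors {x}; (p → q) → ¬q ∧ p there: x:T. ✓
x: no successors, so ◇((p → q) → ¬q ∧ p) fails. ✗
y: no successors, so ◇((p → q) → ¬q ∧ p) fails. ✗
Satisfying worlds: {w}.

1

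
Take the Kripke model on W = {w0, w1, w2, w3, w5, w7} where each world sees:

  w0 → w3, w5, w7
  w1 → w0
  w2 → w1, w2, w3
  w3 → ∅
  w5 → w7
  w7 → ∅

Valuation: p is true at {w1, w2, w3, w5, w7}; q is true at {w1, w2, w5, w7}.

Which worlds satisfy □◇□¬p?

w0: successors {w3, w5, w7}; ◇□¬p there: w3:F, w5:T, w7:F. ✗
w1: successors {w0}; ◇□¬p there: w0:T. ✓
w2: successors {w1, w2, w3}; ◇□¬p there: w1:F, w2:T, w3:F. ✗
w3: no successors, so □◇□¬p holds vacuously. ✓
w5: successors {w7}; ◇□¬p there: w7:F. ✗
w7: no successors, so □◇□¬p holds vacuously. ✓

{w1, w3, w7}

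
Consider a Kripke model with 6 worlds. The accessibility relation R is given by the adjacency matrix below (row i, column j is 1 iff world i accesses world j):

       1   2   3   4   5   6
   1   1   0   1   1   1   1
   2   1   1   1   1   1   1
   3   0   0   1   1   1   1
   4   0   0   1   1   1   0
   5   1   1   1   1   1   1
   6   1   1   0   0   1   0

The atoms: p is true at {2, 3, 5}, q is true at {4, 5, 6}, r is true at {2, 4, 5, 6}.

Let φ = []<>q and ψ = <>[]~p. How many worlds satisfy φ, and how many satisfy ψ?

For []<>q:
1: successors {1, 3, 4, 5, 6}; <>q there: 1:T, 3:T, 4:T, 5:T, 6:T. ✓
2: successors {1, 2, 3, 4, 5, 6}; <>q there: 1:T, 2:T, 3:T, 4:T, 5:T, 6:T. ✓
3: successors {3, 4, 5, 6}; <>q there: 3:T, 4:T, 5:T, 6:T. ✓
4: successors {3, 4, 5}; <>q there: 3:T, 4:T, 5:T. ✓
5: successors {1, 2, 3, 4, 5, 6}; <>q there: 1:T, 2:T, 3:T, 4:T, 5:T, 6:T. ✓
6: successors {1, 2, 5}; <>q there: 1:T, 2:T, 5:T. ✓
— 6 worlds.
For <>[]~p:
1: successors {1, 3, 4, 5, 6}; []~p there: 1:F, 3:F, 4:F, 5:F, 6:F. ✗
2: successors {1, 2, 3, 4, 5, 6}; []~p there: 1:F, 2:F, 3:F, 4:F, 5:F, 6:F. ✗
3: successors {3, 4, 5, 6}; []~p there: 3:F, 4:F, 5:F, 6:F. ✗
4: successors {3, 4, 5}; []~p there: 3:F, 4:F, 5:F. ✗
5: successors {1, 2, 3, 4, 5, 6}; []~p there: 1:F, 2:F, 3:F, 4:F, 5:F, 6:F. ✗
6: successors {1, 2, 5}; []~p there: 1:F, 2:F, 5:F. ✗
— 0 worlds.

6 and 0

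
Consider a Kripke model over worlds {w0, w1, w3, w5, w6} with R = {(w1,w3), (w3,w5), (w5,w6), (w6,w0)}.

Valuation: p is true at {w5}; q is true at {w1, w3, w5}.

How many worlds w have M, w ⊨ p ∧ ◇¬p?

w0: p is F, ◇¬p is F. ✗
w1: p is F, ◇¬p is T. ✗
w3: p is F, ◇¬p is F. ✗
w5: p is T, ◇¬p is T. ✓
w6: p is F, ◇¬p is T. ✗
Satisfying worlds: {w5}.

1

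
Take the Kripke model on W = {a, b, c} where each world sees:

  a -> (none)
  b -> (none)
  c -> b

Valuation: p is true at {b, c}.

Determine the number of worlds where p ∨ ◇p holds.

2

a: p is F, ◇p is F. ✗
b: p is T, ◇p is F. ✓
c: p is T, ◇p is T. ✓
Satisfying worlds: {b, c}.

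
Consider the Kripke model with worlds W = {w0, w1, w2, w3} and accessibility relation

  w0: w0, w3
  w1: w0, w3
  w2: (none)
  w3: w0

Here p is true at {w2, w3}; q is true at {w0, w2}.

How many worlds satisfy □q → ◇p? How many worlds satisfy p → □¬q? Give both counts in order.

For □q → ◇p:
w0: □q is F, ◇p is T. ✓
w1: □q is F, ◇p is T. ✓
w2: □q is T, ◇p is F. ✗
w3: □q is T, ◇p is F. ✗
— 2 worlds.
For p → □¬q:
w0: p is F, □¬q is F. ✓
w1: p is F, □¬q is F. ✓
w2: p is T, □¬q is T. ✓
w3: p is T, □¬q is F. ✗
— 3 worlds.

2 and 3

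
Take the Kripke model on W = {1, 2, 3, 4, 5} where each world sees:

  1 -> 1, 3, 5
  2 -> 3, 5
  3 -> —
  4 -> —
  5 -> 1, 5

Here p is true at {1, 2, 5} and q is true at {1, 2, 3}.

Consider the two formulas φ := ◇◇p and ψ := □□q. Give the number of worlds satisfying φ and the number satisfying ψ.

3 and 2

For ◇◇p:
1: successors {1, 3, 5}; ◇p there: 1:T, 3:F, 5:T. ✓
2: successors {3, 5}; ◇p there: 3:F, 5:T. ✓
3: no successors, so ◇◇p fails. ✗
4: no successors, so ◇◇p fails. ✗
5: successors {1, 5}; ◇p there: 1:T, 5:T. ✓
— 3 worlds.
For □□q:
1: successors {1, 3, 5}; □q there: 1:F, 3:T, 5:F. ✗
2: successors {3, 5}; □q there: 3:T, 5:F. ✗
3: no successors, so □□q holds vacuously. ✓
4: no successors, so □□q holds vacuously. ✓
5: successors {1, 5}; □q there: 1:F, 5:F. ✗
— 2 worlds.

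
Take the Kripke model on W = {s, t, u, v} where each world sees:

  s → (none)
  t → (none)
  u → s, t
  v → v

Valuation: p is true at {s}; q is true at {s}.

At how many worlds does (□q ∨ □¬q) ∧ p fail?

s: □q ∨ □¬q is T, p is T. ✓
t: □q ∨ □¬q is T, p is F. ✗
u: □q ∨ □¬q is F, p is F. ✗
v: □q ∨ □¬q is T, p is F. ✗
Satisfying worlds: {s}.
So (□q ∨ □¬q) ∧ p fails at the other 3 worlds.

3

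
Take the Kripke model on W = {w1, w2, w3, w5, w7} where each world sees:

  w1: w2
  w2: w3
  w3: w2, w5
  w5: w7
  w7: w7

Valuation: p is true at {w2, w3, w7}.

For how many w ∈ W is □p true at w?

4

w1: successors {w2}; p there: w2:T. ✓
w2: successors {w3}; p there: w3:T. ✓
w3: successors {w2, w5}; p there: w2:T, w5:F. ✗
w5: successors {w7}; p there: w7:T. ✓
w7: successors {w7}; p there: w7:T. ✓
Satisfying worlds: {w1, w2, w5, w7}.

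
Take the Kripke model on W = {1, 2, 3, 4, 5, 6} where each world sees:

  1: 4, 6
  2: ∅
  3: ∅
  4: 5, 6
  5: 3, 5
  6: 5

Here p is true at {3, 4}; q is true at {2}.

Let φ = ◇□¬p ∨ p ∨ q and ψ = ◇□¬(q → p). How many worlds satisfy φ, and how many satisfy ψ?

For ◇□¬p ∨ p ∨ q:
1: ◇□¬p is T, p ∨ q is F. ✓
2: ◇□¬p is F, p ∨ q is T. ✓
3: ◇□¬p is F, p ∨ q is T. ✓
4: ◇□¬p is T, p ∨ q is T. ✓
5: ◇□¬p is T, p ∨ q is F. ✓
6: ◇□¬p is F, p ∨ q is F. ✗
— 5 worlds.
For ◇□¬(q → p):
1: successors {4, 6}; □¬(q → p) there: 4:F, 6:F. ✗
2: no successors, so ◇□¬(q → p) fails. ✗
3: no successors, so ◇□¬(q → p) fails. ✗
4: successors {5, 6}; □¬(q → p) there: 5:F, 6:F. ✗
5: successors {3, 5}; □¬(q → p) there: 3:T, 5:F. ✓
6: successors {5}; □¬(q → p) there: 5:F. ✗
— 1 world.

5 and 1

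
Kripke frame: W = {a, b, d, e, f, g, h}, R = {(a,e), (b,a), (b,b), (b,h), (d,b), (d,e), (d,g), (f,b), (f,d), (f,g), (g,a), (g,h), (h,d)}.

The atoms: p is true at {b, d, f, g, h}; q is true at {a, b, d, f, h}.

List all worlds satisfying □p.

{e, f, h}

a: successors {e}; p there: e:F. ✗
b: successors {a, b, h}; p there: a:F, b:T, h:T. ✗
d: successors {b, e, g}; p there: b:T, e:F, g:T. ✗
e: no successors, so □p holds vacuously. ✓
f: successors {b, d, g}; p there: b:T, d:T, g:T. ✓
g: successors {a, h}; p there: a:F, h:T. ✗
h: successors {d}; p there: d:T. ✓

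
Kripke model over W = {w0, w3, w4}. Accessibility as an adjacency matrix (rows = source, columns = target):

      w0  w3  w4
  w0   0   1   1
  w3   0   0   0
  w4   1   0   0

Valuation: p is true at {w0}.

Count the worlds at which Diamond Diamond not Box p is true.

w0: successors {w3, w4}; Diamond not Box p there: w3:F, w4:T. ✓
w3: no successors, so Diamond Diamond not Box p fails. ✗
w4: successors {w0}; Diamond not Box p there: w0:F. ✗
Satisfying worlds: {w0}.

1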